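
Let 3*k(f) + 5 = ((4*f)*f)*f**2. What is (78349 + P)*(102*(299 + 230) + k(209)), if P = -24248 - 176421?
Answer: -933580601278160/3 ≈ -3.1119e+14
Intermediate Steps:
P = -200669
k(f) = -5/3 + 4*f**4/3 (k(f) = -5/3 + (((4*f)*f)*f**2)/3 = -5/3 + ((4*f**2)*f**2)/3 = -5/3 + (4*f**4)/3 = -5/3 + 4*f**4/3)
(78349 + P)*(102*(299 + 230) + k(209)) = (78349 - 200669)*(102*(299 + 230) + (-5/3 + (4/3)*209**4)) = -122320*(102*529 + (-5/3 + (4/3)*1908029761)) = -122320*(53958 + (-5/3 + 7632119044/3)) = -122320*(53958 + 7632119039/3) = -122320*7632280913/3 = -933580601278160/3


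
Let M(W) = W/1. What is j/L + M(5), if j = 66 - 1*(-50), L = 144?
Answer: 209/36 ≈ 5.8056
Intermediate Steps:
j = 116 (j = 66 + 50 = 116)
M(W) = W (M(W) = W*1 = W)
j/L + M(5) = 116/144 + 5 = 116*(1/144) + 5 = 29/36 + 5 = 209/36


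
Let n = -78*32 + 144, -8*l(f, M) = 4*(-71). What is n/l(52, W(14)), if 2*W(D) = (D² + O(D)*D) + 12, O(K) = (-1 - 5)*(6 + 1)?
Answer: -4704/71 ≈ -66.254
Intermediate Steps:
O(K) = -42 (O(K) = -6*7 = -42)
W(D) = 6 + D²/2 - 21*D (W(D) = ((D² - 42*D) + 12)/2 = (12 + D² - 42*D)/2 = 6 + D²/2 - 21*D)
l(f, M) = 71/2 (l(f, M) = -(-71)/2 = -⅛*(-284) = 71/2)
n = -2352 (n = -2496 + 144 = -2352)
n/l(52, W(14)) = -2352/71/2 = -2352*2/71 = -4704/71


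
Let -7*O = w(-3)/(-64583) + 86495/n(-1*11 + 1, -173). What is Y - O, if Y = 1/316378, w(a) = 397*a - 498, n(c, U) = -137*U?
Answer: 1779996868158753/3389918066529218 ≈ 0.52509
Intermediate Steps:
w(a) = -498 + 397*a
Y = 1/316378 ≈ 3.1608e-6
O = -5626137574/10714771781 (O = -((-498 + 397*(-3))/(-64583) + 86495/((-137*(-173))))/7 = -((-498 - 1191)*(-1/64583) + 86495/23701)/7 = -(-1689*(-1/64583) + 86495*(1/23701))/7 = -(1689/64583 + 86495/23701)/7 = -1/7*5626137574/1530681683 = -5626137574/10714771781 ≈ -0.52508)
Y - O = 1/316378 - 1*(-5626137574/10714771781) = 1/316378 + 5626137574/10714771781 = 1779996868158753/3389918066529218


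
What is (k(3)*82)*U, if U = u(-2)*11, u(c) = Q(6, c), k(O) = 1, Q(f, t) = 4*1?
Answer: 3608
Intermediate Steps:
Q(f, t) = 4
u(c) = 4
U = 44 (U = 4*11 = 44)
(k(3)*82)*U = (1*82)*44 = 82*44 = 3608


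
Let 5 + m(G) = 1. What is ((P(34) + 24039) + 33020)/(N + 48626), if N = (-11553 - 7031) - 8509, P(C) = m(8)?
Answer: 57055/21533 ≈ 2.6497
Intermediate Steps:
m(G) = -4 (m(G) = -5 + 1 = -4)
P(C) = -4
N = -27093 (N = -18584 - 8509 = -27093)
((P(34) + 24039) + 33020)/(N + 48626) = ((-4 + 24039) + 33020)/(-27093 + 48626) = (24035 + 33020)/21533 = 57055*(1/21533) = 57055/21533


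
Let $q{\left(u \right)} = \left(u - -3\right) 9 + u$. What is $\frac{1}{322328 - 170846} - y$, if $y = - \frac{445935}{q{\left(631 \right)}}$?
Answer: $\frac{67551132007}{959941434} \approx 70.37$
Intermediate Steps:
$q{\left(u \right)} = 27 + 10 u$ ($q{\left(u \right)} = \left(u + 3\right) 9 + u = \left(3 + u\right) 9 + u = \left(27 + 9 u\right) + u = 27 + 10 u$)
$y = - \frac{445935}{6337}$ ($y = - \frac{445935}{27 + 10 \cdot 631} = - \frac{445935}{27 + 6310} = - \frac{445935}{6337} \approx -70.37$)
$\frac{1}{322328 - 170846} - y = \frac{1}{322328 - 170846} - - \frac{445935}{6337} = \frac{1}{151482} + \frac{445935}{6337} = \frac{67551132007}{959941434}$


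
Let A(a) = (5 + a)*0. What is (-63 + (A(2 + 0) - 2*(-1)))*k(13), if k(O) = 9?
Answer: -549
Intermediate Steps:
A(a) = 0
(-63 + (A(2 + 0) - 2*(-1)))*k(13) = (-63 + (0 - 2*(-1)))*9 = (-63 + (0 + 2))*9 = (-63 + 2)*9 = -61*9 = -549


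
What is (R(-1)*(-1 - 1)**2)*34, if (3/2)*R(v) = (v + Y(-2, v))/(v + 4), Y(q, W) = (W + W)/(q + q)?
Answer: -136/9 ≈ -15.111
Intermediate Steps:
Y(q, W) = W/q (Y(q, W) = (2*W)/((2*q)) = (2*W)*(1/(2*q)) = W/q)
R(v) = v/(3*(4 + v)) (R(v) = 2*((v + v/(-2))/(v + 4))/3 = 2*((v + v*(-1/2))/(4 + v))/3 = 2*((v - v/2)/(4 + v))/3 = 2*((v/2)/(4 + v))/3 = 2*(v/(2*(4 + v)))/3 = v/(3*(4 + v)))
(R(-1)*(-1 - 1)**2)*34 = (((1/3)*(-1)/(4 - 1))*(-1 - 1)**2)*34 = (((1/3)*(-1)/3)*(-2)**2)*34 = (((1/3)*(-1)*(1/3))*4)*34 = -1/9*4*34 = -4/9*34 = -136/9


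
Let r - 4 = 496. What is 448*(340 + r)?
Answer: 376320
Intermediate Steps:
r = 500 (r = 4 + 496 = 500)
448*(340 + r) = 448*(340 + 500) = 448*840 = 376320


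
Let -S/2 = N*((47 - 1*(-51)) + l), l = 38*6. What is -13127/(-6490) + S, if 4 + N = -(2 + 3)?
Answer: 38096447/6490 ≈ 5870.0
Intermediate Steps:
l = 228
N = -9 (N = -4 - (2 + 3) = -4 - 1*5 = -4 - 5 = -9)
S = 5868 (S = -(-18)*((47 - 1*(-51)) + 228) = -(-18)*((47 + 51) + 228) = -(-18)*(98 + 228) = -(-18)*326 = -2*(-2934) = 5868)
-13127/(-6490) + S = -13127/(-6490) + 5868 = -13127*(-1/6490) + 5868 = 13127/6490 + 5868 = 38096447/6490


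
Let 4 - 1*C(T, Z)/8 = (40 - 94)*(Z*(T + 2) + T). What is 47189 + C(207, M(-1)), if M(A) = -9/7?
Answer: 143923/7 ≈ 20560.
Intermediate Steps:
M(A) = -9/7 (M(A) = -9*⅐ = -9/7)
C(T, Z) = 32 + 432*T + 432*Z*(2 + T) (C(T, Z) = 32 - 8*(40 - 94)*(Z*(T + 2) + T) = 32 - (-432)*(Z*(2 + T) + T) = 32 - (-432)*(T + Z*(2 + T)) = 32 - 8*(-54*T - 54*Z*(2 + T)) = 32 + (432*T + 432*Z*(2 + T)) = 32 + 432*T + 432*Z*(2 + T))
47189 + C(207, M(-1)) = 47189 + (32 + 432*207 + 864*(-9/7) + 432*207*(-9/7)) = 47189 + (32 + 89424 - 7776/7 - 804816/7) = 47189 - 186400/7 = 143923/7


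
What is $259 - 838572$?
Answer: $-838313$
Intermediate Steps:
$259 - 838572 = -838313$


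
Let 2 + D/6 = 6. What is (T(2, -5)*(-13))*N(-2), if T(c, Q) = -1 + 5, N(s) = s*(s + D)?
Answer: 2288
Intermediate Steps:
D = 24 (D = -12 + 6*6 = -12 + 36 = 24)
N(s) = s*(24 + s) (N(s) = s*(s + 24) = s*(24 + s))
T(c, Q) = 4
(T(2, -5)*(-13))*N(-2) = (4*(-13))*(-2*(24 - 2)) = -(-104)*22 = -52*(-44) = 2288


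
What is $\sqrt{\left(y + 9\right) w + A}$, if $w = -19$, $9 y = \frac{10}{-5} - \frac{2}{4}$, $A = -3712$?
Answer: $\frac{i \sqrt{139598}}{6} \approx 62.271 i$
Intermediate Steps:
$y = - \frac{5}{18}$ ($y = \frac{\frac{10}{-5} - \frac{2}{4}}{9} = \frac{10 \left(- \frac{1}{5}\right) - \frac{1}{2}}{9} = \frac{-2 - \frac{1}{2}}{9} = \frac{1}{9} \left(- \frac{5}{2}\right) = - \frac{5}{18} \approx -0.27778$)
$\sqrt{\left(y + 9\right) w + A} = \sqrt{\left(- \frac{5}{18} + 9\right) \left(-19\right) - 3712} = \sqrt{\frac{157}{18} \left(-19\right) - 3712} = \sqrt{- \frac{2983}{18} - 3712} = \sqrt{- \frac{69799}{18}} = \frac{i \sqrt{139598}}{6}$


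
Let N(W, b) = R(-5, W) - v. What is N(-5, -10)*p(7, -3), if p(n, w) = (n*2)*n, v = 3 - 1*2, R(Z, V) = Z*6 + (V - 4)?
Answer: -3920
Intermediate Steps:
R(Z, V) = -4 + V + 6*Z (R(Z, V) = 6*Z + (-4 + V) = -4 + V + 6*Z)
v = 1 (v = 3 - 2 = 1)
N(W, b) = -35 + W (N(W, b) = (-4 + W + 6*(-5)) - 1*1 = (-4 + W - 30) - 1 = (-34 + W) - 1 = -35 + W)
p(n, w) = 2*n² (p(n, w) = (2*n)*n = 2*n²)
N(-5, -10)*p(7, -3) = (-35 - 5)*(2*7²) = -80*49 = -40*98 = -3920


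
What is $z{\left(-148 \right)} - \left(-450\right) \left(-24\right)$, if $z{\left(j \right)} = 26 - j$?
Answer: $-10626$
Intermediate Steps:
$z{\left(-148 \right)} - \left(-450\right) \left(-24\right) = \left(26 - -148\right) - \left(-450\right) \left(-24\right) = \left(26 + 148\right) - 10800 = 174 - 10800 = -10626$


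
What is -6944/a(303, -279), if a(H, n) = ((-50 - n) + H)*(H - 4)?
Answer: -248/5681 ≈ -0.043654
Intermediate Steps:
a(H, n) = (-4 + H)*(-50 + H - n) (a(H, n) = (-50 + H - n)*(-4 + H) = (-4 + H)*(-50 + H - n))
-6944/a(303, -279) = -6944/(200 + 303**2 - 54*303 + 4*(-279) - 1*303*(-279)) = -6944/(200 + 91809 - 16362 - 1116 + 84537) = -6944/159068 = -6944*1/159068 = -248/5681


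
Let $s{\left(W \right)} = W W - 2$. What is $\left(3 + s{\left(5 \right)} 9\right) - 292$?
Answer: $-82$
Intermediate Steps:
$s{\left(W \right)} = -2 + W^{2}$ ($s{\left(W \right)} = W^{2} - 2 = -2 + W^{2}$)
$\left(3 + s{\left(5 \right)} 9\right) - 292 = \left(3 + \left(-2 + 5^{2}\right) 9\right) - 292 = \left(3 + \left(-2 + 25\right) 9\right) - 292 = \left(3 + 23 \cdot 9\right) - 292 = \left(3 + 207\right) - 292 = 210 - 292 = -82$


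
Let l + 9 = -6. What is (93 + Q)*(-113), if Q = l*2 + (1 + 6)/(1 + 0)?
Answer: -7910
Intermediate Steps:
l = -15 (l = -9 - 6 = -15)
Q = -23 (Q = -15*2 + (1 + 6)/(1 + 0) = -30 + 7/1 = -30 + 7*1 = -30 + 7 = -23)
(93 + Q)*(-113) = (93 - 23)*(-113) = 70*(-113) = -7910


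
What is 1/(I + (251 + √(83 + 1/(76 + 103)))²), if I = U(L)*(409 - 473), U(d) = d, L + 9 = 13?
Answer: 2013072127/125807081539041 - 89858*√2659582/125807081539041 ≈ 1.4836e-5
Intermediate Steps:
L = 4 (L = -9 + 13 = 4)
I = -256 (I = 4*(409 - 473) = 4*(-64) = -256)
1/(I + (251 + √(83 + 1/(76 + 103)))²) = 1/(-256 + (251 + √(83 + 1/(76 + 103)))²) = 1/(-256 + (251 + √(83 + 1/179))²) = 1/(-256 + (251 + √(14858/179))²) = 1/(-256 + (251 + √2659582/179)²)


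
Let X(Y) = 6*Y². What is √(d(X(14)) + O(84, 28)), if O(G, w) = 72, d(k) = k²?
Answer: 6*√38418 ≈ 1176.0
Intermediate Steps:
√(d(X(14)) + O(84, 28)) = √((6*14²)² + 72) = √((6*196)² + 72) = √(1176² + 72) = √(1382976 + 72) = √1383048 = 6*√38418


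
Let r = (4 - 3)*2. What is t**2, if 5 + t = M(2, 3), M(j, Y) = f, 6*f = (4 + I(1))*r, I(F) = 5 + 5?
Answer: 1/9 ≈ 0.11111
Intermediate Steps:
I(F) = 10
r = 2 (r = 1*2 = 2)
f = 14/3 (f = ((4 + 10)*2)/6 = (14*2)/6 = (1/6)*28 = 14/3 ≈ 4.6667)
M(j, Y) = 14/3
t = -1/3 (t = -5 + 14/3 = -1/3 ≈ -0.33333)
t**2 = (-1/3)**2 = 1/9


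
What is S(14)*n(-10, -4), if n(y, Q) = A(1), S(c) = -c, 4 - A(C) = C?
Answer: -42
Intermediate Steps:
A(C) = 4 - C
n(y, Q) = 3 (n(y, Q) = 4 - 1*1 = 4 - 1 = 3)
S(14)*n(-10, -4) = -1*14*3 = -14*3 = -42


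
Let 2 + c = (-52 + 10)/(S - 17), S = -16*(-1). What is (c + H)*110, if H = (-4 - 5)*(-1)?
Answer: 5390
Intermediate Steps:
S = 16
c = 40 (c = -2 + (-52 + 10)/(16 - 17) = -2 - 42/(-1) = -2 - 42*(-1) = -2 + 42 = 40)
H = 9 (H = -9*(-1) = 9)
(c + H)*110 = (40 + 9)*110 = 49*110 = 5390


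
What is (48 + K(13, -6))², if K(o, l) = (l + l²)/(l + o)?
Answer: 133956/49 ≈ 2733.8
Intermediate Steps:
K(o, l) = (l + l²)/(l + o)
(48 + K(13, -6))² = (48 - 6*(1 - 6)/(-6 + 13))² = (48 - 6*(-5)/7)² = (48 - 6*⅐*(-5))² = (48 + 30/7)² = (366/7)² = 133956/49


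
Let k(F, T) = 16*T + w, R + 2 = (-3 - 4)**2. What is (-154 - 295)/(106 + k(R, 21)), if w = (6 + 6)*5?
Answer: -449/502 ≈ -0.89442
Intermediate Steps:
R = 47 (R = -2 + (-3 - 4)**2 = -2 + (-7)**2 = -2 + 49 = 47)
w = 60 (w = 12*5 = 60)
k(F, T) = 60 + 16*T (k(F, T) = 16*T + 60 = 60 + 16*T)
(-154 - 295)/(106 + k(R, 21)) = (-154 - 295)/(106 + (60 + 16*21)) = -449/(106 + (60 + 336)) = -449/(106 + 396) = -449/502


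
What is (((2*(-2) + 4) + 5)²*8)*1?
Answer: 200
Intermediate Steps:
(((2*(-2) + 4) + 5)²*8)*1 = (((-4 + 4) + 5)²*8)*1 = ((0 + 5)²*8)*1 = (5²*8)*1 = (25*8)*1 = 200*1 = 200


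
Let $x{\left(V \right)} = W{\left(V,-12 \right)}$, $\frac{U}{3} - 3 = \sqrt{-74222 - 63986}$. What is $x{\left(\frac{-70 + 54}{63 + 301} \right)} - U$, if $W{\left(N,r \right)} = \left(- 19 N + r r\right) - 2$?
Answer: $\frac{12179}{91} - 12 i \sqrt{8638} \approx 133.84 - 1115.3 i$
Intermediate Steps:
$W{\left(N,r \right)} = -2 + r^{2} - 19 N$ ($W{\left(N,r \right)} = \left(- 19 N + r^{2}\right) - 2 = \left(r^{2} - 19 N\right) - 2 = -2 + r^{2} - 19 N$)
$U = 9 + 12 i \sqrt{8638}$ ($U = 9 + 3 \sqrt{-74222 - 63986} = 9 + 3 \sqrt{-138208} = 9 + 3 \cdot 4 i \sqrt{8638} = 9 + 12 i \sqrt{8638} \approx 9.0 + 1115.3 i$)
$x{\left(V \right)} = 142 - 19 V$ ($x{\left(V \right)} = -2 + \left(-12\right)^{2} - 19 V = -2 + 144 - 19 V = 142 - 19 V$)
$x{\left(\frac{-70 + 54}{63 + 301} \right)} - U = \left(142 - 19 \frac{-70 + 54}{63 + 301}\right) - \left(9 + 12 i \sqrt{8638}\right) = \left(142 - 19 \left(- \frac{16}{364}\right)\right) - \left(9 + 12 i \sqrt{8638}\right) = \left(142 - 19 \left(\left(-16\right) \frac{1}{364}\right)\right) - \left(9 + 12 i \sqrt{8638}\right) = \left(142 - - \frac{76}{91}\right) - \left(9 + 12 i \sqrt{8638}\right) = \left(142 + \frac{76}{91}\right) - \left(9 + 12 i \sqrt{8638}\right) = \frac{12998}{91} - \left(9 + 12 i \sqrt{8638}\right) = \frac{12179}{91} - 12 i \sqrt{8638}$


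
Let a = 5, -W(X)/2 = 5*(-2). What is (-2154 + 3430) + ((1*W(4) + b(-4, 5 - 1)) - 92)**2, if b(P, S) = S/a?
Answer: 158636/25 ≈ 6345.4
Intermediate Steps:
W(X) = 20 (W(X) = -10*(-2) = -2*(-10) = 20)
b(P, S) = S/5
(-2154 + 3430) + ((1*W(4) + b(-4, 5 - 1)) - 92)**2 = (-2154 + 3430) + ((1*20 + (5 - 1)/5) - 92)**2 = 1276 + ((20 + (1/5)*4) - 92)**2 = 1276 + ((20 + 4/5) - 92)**2 = 1276 + (104/5 - 92)**2 = 1276 + (-356/5)**2 = 1276 + 126736/25 = 158636/25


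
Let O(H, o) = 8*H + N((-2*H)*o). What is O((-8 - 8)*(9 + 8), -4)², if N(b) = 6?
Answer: 4708900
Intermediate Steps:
O(H, o) = 6 + 8*H (O(H, o) = 8*H + 6 = 6 + 8*H)
O((-8 - 8)*(9 + 8), -4)² = (6 + 8*((-8 - 8)*(9 + 8)))² = (6 + 8*(-16*17))² = (6 + 8*(-272))² = (6 - 2176)² = (-2170)² = 4708900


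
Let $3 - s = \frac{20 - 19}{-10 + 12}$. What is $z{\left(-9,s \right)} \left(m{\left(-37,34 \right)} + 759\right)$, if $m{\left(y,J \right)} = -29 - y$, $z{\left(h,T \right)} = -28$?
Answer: $-21476$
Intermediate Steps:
$s = \frac{5}{2}$ ($s = 3 - \frac{20 - 19}{-10 + 12} = 3 - 1 \cdot \frac{1}{2} = 3 - \frac{1}{2} = \frac{5}{2} \approx 2.5$)
$z{\left(-9,s \right)} \left(m{\left(-37,34 \right)} + 759\right) = - 28 \left(\left(-29 - -37\right) + 759\right) = - 28 \left(\left(-29 + 37\right) + 759\right) = - 28 \left(8 + 759\right) = \left(-28\right) 767 = -21476$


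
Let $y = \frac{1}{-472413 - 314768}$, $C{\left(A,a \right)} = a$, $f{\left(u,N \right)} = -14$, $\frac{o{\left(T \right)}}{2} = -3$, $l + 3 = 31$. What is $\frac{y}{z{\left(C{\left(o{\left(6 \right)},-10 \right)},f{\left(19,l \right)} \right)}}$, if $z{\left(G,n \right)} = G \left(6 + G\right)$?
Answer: $- \frac{1}{31487240} \approx -3.1759 \cdot 10^{-8}$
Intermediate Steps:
$l = 28$ ($l = -3 + 31 = 28$)
$o{\left(T \right)} = -6$ ($o{\left(T \right)} = 2 \left(-3\right) = -6$)
$y = - \frac{1}{787181}$ ($y = \frac{1}{-787181} = - \frac{1}{787181} \approx -1.2704 \cdot 10^{-6}$)
$\frac{y}{z{\left(C{\left(o{\left(6 \right)},-10 \right)},f{\left(19,l \right)} \right)}} = - \frac{1}{787181 \left(- 10 \left(6 - 10\right)\right)} = - \frac{1}{787181 \left(\left(-10\right) \left(-4\right)\right)} = - \frac{1}{787181 \cdot 40} = \left(- \frac{1}{787181}\right) \frac{1}{40} = - \frac{1}{31487240}$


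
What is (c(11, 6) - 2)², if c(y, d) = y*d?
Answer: 4096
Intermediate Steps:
c(y, d) = d*y
(c(11, 6) - 2)² = (6*11 - 2)² = (66 - 2)² = 64² = 4096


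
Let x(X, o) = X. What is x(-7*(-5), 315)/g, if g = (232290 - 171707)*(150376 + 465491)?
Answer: 5/5330152923 ≈ 9.3806e-10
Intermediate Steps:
g = 37311070461 (g = 60583*615867 = 37311070461)
x(-7*(-5), 315)/g = -7*(-5)/37311070461 = 35*(1/37311070461) = 5/5330152923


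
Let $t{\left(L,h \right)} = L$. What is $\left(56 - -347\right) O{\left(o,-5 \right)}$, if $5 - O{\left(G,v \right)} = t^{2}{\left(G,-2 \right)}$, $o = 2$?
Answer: $403$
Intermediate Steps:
$O{\left(G,v \right)} = 5 - G^{2}$
$\left(56 - -347\right) O{\left(o,-5 \right)} = \left(56 - -347\right) \left(5 - 2^{2}\right) = \left(56 + 347\right) \left(5 - 4\right) = 403 \left(5 - 4\right) = 403 \cdot 1 = 403$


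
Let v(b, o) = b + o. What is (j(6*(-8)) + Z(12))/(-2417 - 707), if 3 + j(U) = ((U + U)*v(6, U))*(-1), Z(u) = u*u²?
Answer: 2307/3124 ≈ 0.73848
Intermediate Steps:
Z(u) = u³
j(U) = -3 - 2*U*(6 + U) (j(U) = -3 + ((U + U)*(6 + U))*(-1) = -3 + ((2*U)*(6 + U))*(-1) = -3 + (2*U*(6 + U))*(-1) = -3 - 2*U*(6 + U))
(j(6*(-8)) + Z(12))/(-2417 - 707) = ((-3 - 2*6*(-8)*(6 + 6*(-8))) + 12³)/(-2417 - 707) = ((-3 - 2*(-48)*(6 - 48)) + 1728)/(-3124) = ((-3 - 2*(-48)*(-42)) + 1728)*(-1/3124) = ((-3 - 4032) + 1728)*(-1/3124) = (-4035 + 1728)*(-1/3124) = -2307*(-1/3124) = 2307/3124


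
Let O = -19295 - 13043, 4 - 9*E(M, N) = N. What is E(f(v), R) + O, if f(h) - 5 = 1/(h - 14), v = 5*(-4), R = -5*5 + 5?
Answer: -97006/3 ≈ -32335.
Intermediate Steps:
R = -20 (R = -25 + 5 = -20)
v = -20
f(h) = 5 + 1/(-14 + h) (f(h) = 5 + 1/(h - 14) = 5 + 1/(-14 + h))
E(M, N) = 4/9 - N/9
O = -32338
E(f(v), R) + O = (4/9 - 1/9*(-20)) - 32338 = (4/9 + 20/9) - 32338 = 8/3 - 32338 = -97006/3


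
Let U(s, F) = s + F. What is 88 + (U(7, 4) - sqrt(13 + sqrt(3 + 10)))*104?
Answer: 1232 - 104*sqrt(13 + sqrt(13)) ≈ 808.20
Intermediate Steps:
U(s, F) = F + s
88 + (U(7, 4) - sqrt(13 + sqrt(3 + 10)))*104 = 88 + ((4 + 7) - sqrt(13 + sqrt(3 + 10)))*104 = 88 + (11 - sqrt(13 + sqrt(13)))*104 = 88 + (1144 - 104*sqrt(13 + sqrt(13))) = 1232 - 104*sqrt(13 + sqrt(13))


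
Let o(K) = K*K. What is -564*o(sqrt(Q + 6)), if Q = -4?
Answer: -1128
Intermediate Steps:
o(K) = K**2
-564*o(sqrt(Q + 6)) = -564*(sqrt(-4 + 6))**2 = -564*(sqrt(2))**2 = -564*2 = -1128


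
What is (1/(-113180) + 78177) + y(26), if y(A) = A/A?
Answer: 8848186039/113180 ≈ 78178.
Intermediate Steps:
y(A) = 1
(1/(-113180) + 78177) + y(26) = (1/(-113180) + 78177) + 1 = (-1/113180 + 78177) + 1 = 8848072859/113180 + 1 = 8848186039/113180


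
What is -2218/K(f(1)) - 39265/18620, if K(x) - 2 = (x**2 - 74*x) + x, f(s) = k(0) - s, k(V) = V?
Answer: -116535/3724 ≈ -31.293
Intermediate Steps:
f(s) = -s (f(s) = 0 - s = -s)
K(x) = 2 + x**2 - 73*x (K(x) = 2 + ((x**2 - 74*x) + x) = 2 + (x**2 - 73*x) = 2 + x**2 - 73*x)
-2218/K(f(1)) - 39265/18620 = -2218/(2 + (-1*1)**2 - (-73)) - 39265/18620 = -2218/(2 + (-1)**2 - 73*(-1)) - 39265*1/18620 = -2218/(2 + 1 + 73) - 7853/3724 = -2218/76 - 7853/3724 = -2218*1/76 - 7853/3724 = -1109/38 - 7853/3724 = -116535/3724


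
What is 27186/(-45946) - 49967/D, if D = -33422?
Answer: 693586645/767803606 ≈ 0.90334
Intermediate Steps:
27186/(-45946) - 49967/D = 27186/(-45946) - 49967/(-33422) = 27186*(-1/45946) - 49967*(-1/33422) = -13593/22973 + 49967/33422 = 693586645/767803606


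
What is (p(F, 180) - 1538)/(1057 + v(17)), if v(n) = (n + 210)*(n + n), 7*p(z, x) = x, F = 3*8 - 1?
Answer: -10586/61425 ≈ -0.17234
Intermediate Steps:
F = 23 (F = 24 - 1 = 23)
p(z, x) = x/7
v(n) = 2*n*(210 + n) (v(n) = (210 + n)*(2*n) = 2*n*(210 + n))
(p(F, 180) - 1538)/(1057 + v(17)) = ((1/7)*180 - 1538)/(1057 + 2*17*(210 + 17)) = (180/7 - 1538)/(1057 + 2*17*227) = -10586/(7*(1057 + 7718)) = -10586/7/8775 = -10586/7*1/8775 = -10586/61425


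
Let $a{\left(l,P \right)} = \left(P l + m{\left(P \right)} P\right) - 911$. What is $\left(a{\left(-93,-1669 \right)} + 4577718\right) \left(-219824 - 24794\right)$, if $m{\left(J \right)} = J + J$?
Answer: $-2520334968228$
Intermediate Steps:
$m{\left(J \right)} = 2 J$
$a{\left(l,P \right)} = -911 + 2 P^{2} + P l$ ($a{\left(l,P \right)} = \left(P l + 2 P P\right) - 911 = \left(P l + 2 P^{2}\right) - 911 = \left(2 P^{2} + P l\right) - 911 = -911 + 2 P^{2} + P l$)
$\left(a{\left(-93,-1669 \right)} + 4577718\right) \left(-219824 - 24794\right) = \left(\left(-911 + 2 \left(-1669\right)^{2} - -155217\right) + 4577718\right) \left(-219824 - 24794\right) = \left(\left(-911 + 2 \cdot 2785561 + 155217\right) + 4577718\right) \left(-244618\right) = \left(\left(-911 + 5571122 + 155217\right) + 4577718\right) \left(-244618\right) = \left(5725428 + 4577718\right) \left(-244618\right) = 10303146 \left(-244618\right) = -2520334968228$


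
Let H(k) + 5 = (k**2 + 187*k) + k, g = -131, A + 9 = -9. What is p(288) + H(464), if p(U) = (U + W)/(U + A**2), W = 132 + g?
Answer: 10890845/36 ≈ 3.0252e+5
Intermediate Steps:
A = -18 (A = -9 - 9 = -18)
H(k) = -5 + k**2 + 188*k (H(k) = -5 + ((k**2 + 187*k) + k) = -5 + (k**2 + 188*k) = -5 + k**2 + 188*k)
W = 1 (W = 132 - 131 = 1)
p(U) = (1 + U)/(324 + U) (p(U) = (U + 1)/(U + (-18)**2) = (1 + U)/(U + 324) = (1 + U)/(324 + U))
p(288) + H(464) = (1 + 288)/(324 + 288) + (-5 + 464**2 + 188*464) = 289/612 + (-5 + 215296 + 87232) = (1/612)*289 + 302523 = 17/36 + 302523 = 10890845/36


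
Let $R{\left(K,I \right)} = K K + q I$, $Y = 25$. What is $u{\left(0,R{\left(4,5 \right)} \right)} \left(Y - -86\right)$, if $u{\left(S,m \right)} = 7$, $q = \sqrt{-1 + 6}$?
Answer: $777$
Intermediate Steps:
$q = \sqrt{5} \approx 2.2361$
$R{\left(K,I \right)} = K^{2} + I \sqrt{5}$ ($R{\left(K,I \right)} = K K + \sqrt{5} I = K^{2} + I \sqrt{5}$)
$u{\left(0,R{\left(4,5 \right)} \right)} \left(Y - -86\right) = 7 \left(25 - -86\right) = 7 \left(25 + 86\right) = 7 \cdot 111 = 777$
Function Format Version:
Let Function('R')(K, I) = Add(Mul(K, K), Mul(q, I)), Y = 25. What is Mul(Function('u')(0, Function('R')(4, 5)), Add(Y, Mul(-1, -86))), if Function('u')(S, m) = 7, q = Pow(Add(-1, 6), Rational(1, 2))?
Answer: 777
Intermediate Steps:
q = Pow(5, Rational(1, 2)) ≈ 2.2361
Function('R')(K, I) = Add(Pow(K, 2), Mul(I, Pow(5, Rational(1, 2)))) (Function('R')(K, I) = Add(Mul(K, K), Mul(Pow(5, Rational(1, 2)), I)) = Add(Pow(K, 2), Mul(I, Pow(5, Rational(1, 2)))))
Mul(Function('u')(0, Function('R')(4, 5)), Add(Y, Mul(-1, -86))) = Mul(7, Add(25, Mul(-1, -86))) = Mul(7, Add(25, 86)) = Mul(7, 111) = 777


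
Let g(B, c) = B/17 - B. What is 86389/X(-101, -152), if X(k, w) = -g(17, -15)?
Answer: 86389/16 ≈ 5399.3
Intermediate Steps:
g(B, c) = -16*B/17 (g(B, c) = B*(1/17) - B = B/17 - B = -16*B/17)
X(k, w) = 16 (X(k, w) = -(-16)*17/17 = -1*(-16) = 16)
86389/X(-101, -152) = 86389/16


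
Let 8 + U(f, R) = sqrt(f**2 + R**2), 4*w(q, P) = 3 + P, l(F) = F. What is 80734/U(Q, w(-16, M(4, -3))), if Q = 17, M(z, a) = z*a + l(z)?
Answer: 10333952/3625 + 322936*sqrt(4649)/3625 ≈ 8924.9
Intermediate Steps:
M(z, a) = z + a*z (M(z, a) = z*a + z = a*z + z = z + a*z)
w(q, P) = 3/4 + P/4 (w(q, P) = (3 + P)/4 = 3/4 + P/4)
U(f, R) = -8 + sqrt(R**2 + f**2) (U(f, R) = -8 + sqrt(f**2 + R**2) = -8 + sqrt(R**2 + f**2))
80734/U(Q, w(-16, M(4, -3))) = 80734/(-8 + sqrt((3/4 + (4*(1 - 3))/4)**2 + 17**2)) = 80734/(-8 + sqrt((3/4 + (4*(-2))/4)**2 + 289)) = 80734/(-8 + sqrt((3/4 + (1/4)*(-8))**2 + 289)) = 80734/(-8 + sqrt((3/4 - 2)**2 + 289)) = 80734/(-8 + sqrt((-5/4)**2 + 289)) = 80734/(-8 + sqrt(25/16 + 289)) = 80734/(-8 + sqrt(4649/16)) = 80734/(-8 + sqrt(4649)/4)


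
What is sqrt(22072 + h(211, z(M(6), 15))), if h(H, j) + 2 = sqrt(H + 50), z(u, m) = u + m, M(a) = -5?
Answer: sqrt(22070 + 3*sqrt(29)) ≈ 148.61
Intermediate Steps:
z(u, m) = m + u
h(H, j) = -2 + sqrt(50 + H) (h(H, j) = -2 + sqrt(H + 50) = -2 + sqrt(50 + H))
sqrt(22072 + h(211, z(M(6), 15))) = sqrt(22072 + (-2 + sqrt(50 + 211))) = sqrt(22072 + (-2 + sqrt(261))) = sqrt(22072 + (-2 + 3*sqrt(29))) = sqrt(22070 + 3*sqrt(29))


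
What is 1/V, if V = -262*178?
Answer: -1/46636 ≈ -2.1443e-5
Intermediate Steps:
V = -46636
1/V = 1/(-46636) = -1/46636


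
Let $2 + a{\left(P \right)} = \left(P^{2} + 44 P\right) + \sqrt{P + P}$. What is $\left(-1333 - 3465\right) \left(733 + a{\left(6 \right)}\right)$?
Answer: $-4946738 - 9596 \sqrt{3} \approx -4.9634 \cdot 10^{6}$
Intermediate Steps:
$a{\left(P \right)} = -2 + P^{2} + 44 P + \sqrt{2} \sqrt{P}$ ($a{\left(P \right)} = -2 + \left(\left(P^{2} + 44 P\right) + \sqrt{P + P}\right) = -2 + \left(\left(P^{2} + 44 P\right) + \sqrt{2 P}\right) = -2 + \left(\left(P^{2} + 44 P\right) + \sqrt{2} \sqrt{P}\right) = -2 + \left(P^{2} + 44 P + \sqrt{2} \sqrt{P}\right) = -2 + P^{2} + 44 P + \sqrt{2} \sqrt{P}$)
$\left(-1333 - 3465\right) \left(733 + a{\left(6 \right)}\right) = \left(-1333 - 3465\right) \left(733 + \left(-2 + 6^{2} + 44 \cdot 6 + \sqrt{2} \sqrt{6}\right)\right) = - 4798 \left(733 + \left(-2 + 36 + 264 + 2 \sqrt{3}\right)\right) = - 4798 \left(733 + \left(298 + 2 \sqrt{3}\right)\right) = - 4798 \left(1031 + 2 \sqrt{3}\right) = -4946738 - 9596 \sqrt{3}$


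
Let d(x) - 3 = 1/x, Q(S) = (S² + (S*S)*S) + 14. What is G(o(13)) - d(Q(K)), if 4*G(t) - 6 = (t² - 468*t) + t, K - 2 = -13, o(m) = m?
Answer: -1766491/1196 ≈ -1477.0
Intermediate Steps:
K = -11 (K = 2 - 13 = -11)
G(t) = 3/2 - 467*t/4 + t²/4 (G(t) = 3/2 + ((t² - 468*t) + t)/4 = 3/2 + (t² - 467*t)/4 = 3/2 + (-467*t/4 + t²/4) = 3/2 - 467*t/4 + t²/4)
Q(S) = 14 + S² + S³ (Q(S) = (S² + S²*S) + 14 = (S² + S³) + 14 = 14 + S² + S³)
d(x) = 3 + 1/x
G(o(13)) - d(Q(K)) = (3/2 - 467/4*13 + (¼)*13²) - (3 + 1/(14 + (-11)² + (-11)³)) = (3/2 - 6071/4 + (¼)*169) - (3 + 1/(14 + 121 - 1331)) = (3/2 - 6071/4 + 169/4) - (3 + 1/(-1196)) = -1474 - (3 - 1/1196) = -1474 - 1*3587/1196 = -1474 - 3587/1196 = -1766491/1196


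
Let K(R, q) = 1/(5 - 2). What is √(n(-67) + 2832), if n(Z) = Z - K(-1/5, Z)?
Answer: √24882/3 ≈ 52.580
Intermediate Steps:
K(R, q) = ⅓ (K(R, q) = 1/3 = ⅓)
n(Z) = -⅓ + Z (n(Z) = Z - 1*⅓ = Z - ⅓ = -⅓ + Z)
√(n(-67) + 2832) = √((-⅓ - 67) + 2832) = √(-202/3 + 2832) = √(8294/3) = √24882/3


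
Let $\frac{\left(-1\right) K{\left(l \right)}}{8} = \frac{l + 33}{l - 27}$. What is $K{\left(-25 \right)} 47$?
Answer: $\frac{752}{13} \approx 57.846$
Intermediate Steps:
$K{\left(l \right)} = - \frac{8 \left(33 + l\right)}{-27 + l}$ ($K{\left(l \right)} = - 8 \frac{l + 33}{l - 27} = - 8 \frac{33 + l}{-27 + l} = - \frac{8 \left(33 + l\right)}{-27 + l}$)
$K{\left(-25 \right)} 47 = \frac{8 \left(-33 - -25\right)}{-27 - 25} \cdot 47 = \frac{8 \left(-33 + 25\right)}{-52} \cdot 47 = 8 \left(- \frac{1}{52}\right) \left(-8\right) 47 = \frac{16}{13} \cdot 47 = \frac{752}{13}$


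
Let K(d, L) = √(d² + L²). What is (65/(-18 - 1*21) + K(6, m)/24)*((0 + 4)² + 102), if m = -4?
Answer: -590/3 + 59*√13/6 ≈ -161.21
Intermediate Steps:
K(d, L) = √(L² + d²)
(65/(-18 - 1*21) + K(6, m)/24)*((0 + 4)² + 102) = (65/(-18 - 1*21) + √((-4)² + 6²)/24)*((0 + 4)² + 102) = (65/(-18 - 21) + √(16 + 36)*(1/24))*(4² + 102) = (65/(-39) + √52*(1/24))*(16 + 102) = (65*(-1/39) + (2*√13)*(1/24))*118 = (-5/3 + √13/12)*118 = -590/3 + 59*√13/6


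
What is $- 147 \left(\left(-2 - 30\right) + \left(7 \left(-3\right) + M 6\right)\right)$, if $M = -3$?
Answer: $10437$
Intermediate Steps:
$- 147 \left(\left(-2 - 30\right) + \left(7 \left(-3\right) + M 6\right)\right) = - 147 \left(\left(-2 - 30\right) + \left(7 \left(-3\right) - 18\right)\right) = - 147 \left(\left(-2 - 30\right) - 39\right) = - 147 \left(-32 - 39\right) = \left(-147\right) \left(-71\right) = 10437$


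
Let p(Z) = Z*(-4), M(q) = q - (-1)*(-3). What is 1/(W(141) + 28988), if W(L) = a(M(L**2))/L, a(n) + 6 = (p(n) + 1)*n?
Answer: -47/525477452 ≈ -8.9442e-8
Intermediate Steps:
M(q) = -3 + q (M(q) = q - 1*3 = q - 3 = -3 + q)
p(Z) = -4*Z
a(n) = -6 + n*(1 - 4*n) (a(n) = -6 + (-4*n + 1)*n = -6 + (1 - 4*n)*n = -6 + n*(1 - 4*n))
W(L) = (-9 + L**2 - 4*(-3 + L**2)**2)/L (W(L) = (-6 + (-3 + L**2) - 4*(-3 + L**2)**2)/L = (-9 + L**2 - 4*(-3 + L**2)**2)/L)
1/(W(141) + 28988) = 1/((-45/141 - 4*141**3 + 25*141) + 28988) = 1/((-45*1/141 - 4*2803221 + 3525) + 28988) = 1/((-15/47 - 11212884 + 3525) + 28988) = 1/(-526839888/47 + 28988) = 1/(-525477452/47) = -47/525477452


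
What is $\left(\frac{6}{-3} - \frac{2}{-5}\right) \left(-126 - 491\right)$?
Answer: $\frac{4936}{5} \approx 987.2$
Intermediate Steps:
$\left(\frac{6}{-3} - \frac{2}{-5}\right) \left(-126 - 491\right) = \left(6 \left(- \frac{1}{3}\right) - - \frac{2}{5}\right) \left(-617\right) = \left(-2 + \frac{2}{5}\right) \left(-617\right) = \left(- \frac{8}{5}\right) \left(-617\right) = \frac{4936}{5}$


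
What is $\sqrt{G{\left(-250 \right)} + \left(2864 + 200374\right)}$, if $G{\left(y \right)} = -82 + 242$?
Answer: $\sqrt{203398} \approx 451.0$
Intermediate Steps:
$G{\left(y \right)} = 160$
$\sqrt{G{\left(-250 \right)} + \left(2864 + 200374\right)} = \sqrt{160 + \left(2864 + 200374\right)} = \sqrt{160 + 203238} = \sqrt{203398}$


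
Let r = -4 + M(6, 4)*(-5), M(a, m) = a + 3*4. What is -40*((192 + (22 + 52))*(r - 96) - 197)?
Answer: 2029480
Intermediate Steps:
M(a, m) = 12 + a (M(a, m) = a + 12 = 12 + a)
r = -94 (r = -4 + (12 + 6)*(-5) = -4 + 18*(-5) = -4 - 90 = -94)
-40*((192 + (22 + 52))*(r - 96) - 197) = -40*((192 + (22 + 52))*(-94 - 96) - 197) = -40*((192 + 74)*(-190) - 197) = -40*(266*(-190) - 197) = -40*(-50540 - 197) = -40*(-50737) = 2029480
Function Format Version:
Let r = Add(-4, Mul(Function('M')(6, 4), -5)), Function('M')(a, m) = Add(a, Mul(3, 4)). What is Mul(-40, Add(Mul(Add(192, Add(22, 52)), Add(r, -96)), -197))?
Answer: 2029480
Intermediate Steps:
Function('M')(a, m) = Add(12, a) (Function('M')(a, m) = Add(a, 12) = Add(12, a))
r = -94 (r = Add(-4, Mul(Add(12, 6), -5)) = Add(-4, Mul(18, -5)) = Add(-4, -90) = -94)
Mul(-40, Add(Mul(Add(192, Add(22, 52)), Add(r, -96)), -197)) = Mul(-40, Add(Mul(Add(192, Add(22, 52)), Add(-94, -96)), -197)) = Mul(-40, Add(Mul(Add(192, 74), -190), -197)) = Mul(-40, Add(Mul(266, -190), -197)) = Mul(-40, Add(-50540, -197)) = Mul(-40, -50737) = 2029480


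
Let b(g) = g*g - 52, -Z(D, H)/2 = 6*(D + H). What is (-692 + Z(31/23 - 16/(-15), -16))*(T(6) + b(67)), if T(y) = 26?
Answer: -271493216/115 ≈ -2.3608e+6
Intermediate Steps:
Z(D, H) = -12*D - 12*H (Z(D, H) = -12*(D + H) = -2*(6*D + 6*H) = -12*D - 12*H)
b(g) = -52 + g**2 (b(g) = g**2 - 52 = -52 + g**2)
(-692 + Z(31/23 - 16/(-15), -16))*(T(6) + b(67)) = (-692 + (-12*(31/23 - 16/(-15)) - 12*(-16)))*(26 + (-52 + 67**2)) = (-692 + (-12*(31*(1/23) - 16*(-1/15)) + 192))*(26 + (-52 + 4489)) = (-692 + (-12*(31/23 + 16/15) + 192))*(26 + 4437) = (-692 + (-12*833/345 + 192))*4463 = (-692 + (-3332/115 + 192))*4463 = (-692 + 18748/115)*4463 = -60832/115*4463 = -271493216/115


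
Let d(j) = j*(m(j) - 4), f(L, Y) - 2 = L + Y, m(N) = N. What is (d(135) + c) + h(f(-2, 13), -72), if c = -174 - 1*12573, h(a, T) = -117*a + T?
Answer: 3345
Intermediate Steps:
f(L, Y) = 2 + L + Y (f(L, Y) = 2 + (L + Y) = 2 + L + Y)
h(a, T) = T - 117*a
c = -12747 (c = -174 - 12573 = -12747)
d(j) = j*(-4 + j) (d(j) = j*(j - 4) = j*(-4 + j))
(d(135) + c) + h(f(-2, 13), -72) = (135*(-4 + 135) - 12747) + (-72 - 117*(2 - 2 + 13)) = (135*131 - 12747) + (-72 - 117*13) = (17685 - 12747) + (-72 - 1521) = 4938 - 1593 = 3345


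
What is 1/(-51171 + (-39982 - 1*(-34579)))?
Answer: -1/56574 ≈ -1.7676e-5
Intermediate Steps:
1/(-51171 + (-39982 - 1*(-34579))) = 1/(-51171 + (-39982 + 34579)) = 1/(-51171 - 5403) = 1/(-56574) = -1/56574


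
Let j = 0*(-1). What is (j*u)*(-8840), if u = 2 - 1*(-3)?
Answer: 0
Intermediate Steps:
u = 5 (u = 2 + 3 = 5)
j = 0
(j*u)*(-8840) = (0*5)*(-8840) = 0*(-8840) = 0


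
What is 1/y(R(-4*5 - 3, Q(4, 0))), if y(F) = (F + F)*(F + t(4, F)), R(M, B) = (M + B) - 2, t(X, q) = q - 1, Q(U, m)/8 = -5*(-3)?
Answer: 1/35910 ≈ 2.7847e-5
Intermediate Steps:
Q(U, m) = 120 (Q(U, m) = 8*(-5*(-3)) = 8*15 = 120)
t(X, q) = -1 + q
R(M, B) = -2 + B + M (R(M, B) = (B + M) - 2 = -2 + B + M)
y(F) = 2*F*(-1 + 2*F) (y(F) = (F + F)*(F + (-1 + F)) = (2*F)*(-1 + 2*F) = 2*F*(-1 + 2*F))
1/y(R(-4*5 - 3, Q(4, 0))) = 1/(2*(-2 + 120 + (-4*5 - 3))*(-1 + 2*(-2 + 120 + (-4*5 - 3)))) = 1/(2*(-2 + 120 + (-20 - 3))*(-1 + 2*(-2 + 120 + (-20 - 3)))) = 1/(2*(-2 + 120 - 23)*(-1 + 2*(-2 + 120 - 23))) = 1/(2*95*(-1 + 2*95)) = 1/(2*95*(-1 + 190)) = 1/(2*95*189) = 1/35910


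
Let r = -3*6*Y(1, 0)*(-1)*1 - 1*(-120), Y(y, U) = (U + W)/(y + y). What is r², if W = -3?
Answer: 8649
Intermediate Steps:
Y(y, U) = (-3 + U)/(2*y) (Y(y, U) = (U - 3)/(y + y) = (-3 + U)/((2*y)) = (-3 + U)*(1/(2*y)) = (-3 + U)/(2*y))
r = 93 (r = -3*6*((½)*(-3 + 0)/1)*(-1)*1 - 1*(-120) = -3*6*((½)*1*(-3))*(-1)*1 + 120 = -3*6*(-3/2)*(-1)*1 + 120 = -(-27)*(-1)*1 + 120 = -3*9*1 + 120 = -27*1 + 120 = -27 + 120 = 93)
r² = 93² = 8649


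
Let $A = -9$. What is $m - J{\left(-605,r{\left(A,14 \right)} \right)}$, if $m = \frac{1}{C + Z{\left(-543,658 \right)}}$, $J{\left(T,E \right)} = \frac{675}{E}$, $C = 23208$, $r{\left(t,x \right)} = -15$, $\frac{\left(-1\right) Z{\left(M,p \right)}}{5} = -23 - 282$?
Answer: $\frac{1112986}{24733} \approx 45.0$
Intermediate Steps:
$Z{\left(M,p \right)} = 1525$ ($Z{\left(M,p \right)} = - 5 \left(-23 - 282\right) = \left(-5\right) \left(-305\right) = 1525$)
$m = \frac{1}{24733}$ ($m = \frac{1}{23208 + 1525} = \frac{1}{24733} \approx 4.0432 \cdot 10^{-5}$)
$m - J{\left(-605,r{\left(A,14 \right)} \right)} = \frac{1}{24733} - \frac{675}{-15} = \frac{1}{24733} - 675 \left(- \frac{1}{15}\right) = \frac{1}{24733} - -45 = \frac{1}{24733} + 45 = \frac{1112986}{24733}$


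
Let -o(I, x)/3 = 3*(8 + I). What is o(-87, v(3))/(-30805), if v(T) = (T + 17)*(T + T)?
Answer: -711/30805 ≈ -0.023081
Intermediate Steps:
v(T) = 2*T*(17 + T) (v(T) = (17 + T)*(2*T) = 2*T*(17 + T))
o(I, x) = -72 - 9*I (o(I, x) = -9*(8 + I) = -3*(24 + 3*I) = -72 - 9*I)
o(-87, v(3))/(-30805) = (-72 - 9*(-87))/(-30805) = (-72 + 783)*(-1/30805) = 711*(-1/30805) = -711/30805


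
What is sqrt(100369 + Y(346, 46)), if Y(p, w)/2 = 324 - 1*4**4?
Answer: sqrt(100505) ≈ 317.03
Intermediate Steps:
Y(p, w) = 136 (Y(p, w) = 2*(324 - 1*4**4) = 2*(324 - 1*256) = 2*(324 - 256) = 2*68 = 136)
sqrt(100369 + Y(346, 46)) = sqrt(100369 + 136) = sqrt(100505)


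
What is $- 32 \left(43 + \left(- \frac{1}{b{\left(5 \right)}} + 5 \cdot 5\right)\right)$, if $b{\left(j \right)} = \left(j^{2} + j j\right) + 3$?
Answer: $- \frac{115296}{53} \approx -2175.4$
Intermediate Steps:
$b{\left(j \right)} = 3 + 2 j^{2}$ ($b{\left(j \right)} = \left(j^{2} + j^{2}\right) + 3 = 2 j^{2} + 3 = 3 + 2 j^{2}$)
$- 32 \left(43 + \left(- \frac{1}{b{\left(5 \right)}} + 5 \cdot 5\right)\right) = - 32 \left(43 + \left(- \frac{1}{3 + 2 \cdot 5^{2}} + 5 \cdot 5\right)\right) = - 32 \left(43 + \left(- \frac{1}{3 + 2 \cdot 25} + 25\right)\right) = - 32 \left(43 + \left(- \frac{1}{3 + 50} + 25\right)\right) = - 32 \left(43 + \left(- \frac{1}{53} + 25\right)\right) = - 32 \left(43 + \frac{1324}{53}\right) = \left(-32\right) \frac{3603}{53} = - \frac{115296}{53}$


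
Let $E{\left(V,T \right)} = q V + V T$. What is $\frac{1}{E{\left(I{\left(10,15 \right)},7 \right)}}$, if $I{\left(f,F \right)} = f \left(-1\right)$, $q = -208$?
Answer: $\frac{1}{2010} \approx 0.00049751$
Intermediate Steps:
$I{\left(f,F \right)} = - f$
$E{\left(V,T \right)} = - 208 V + T V$ ($E{\left(V,T \right)} = - 208 V + V T = - 208 V + T V$)
$\frac{1}{E{\left(I{\left(10,15 \right)},7 \right)}} = \frac{1}{\left(-1\right) 10 \left(-208 + 7\right)} = \frac{1}{\left(-10\right) \left(-201\right)} = \frac{1}{2010}$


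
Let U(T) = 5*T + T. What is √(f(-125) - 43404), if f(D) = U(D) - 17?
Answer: I*√44171 ≈ 210.17*I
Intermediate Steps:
U(T) = 6*T
f(D) = -17 + 6*D (f(D) = 6*D - 17 = -17 + 6*D)
√(f(-125) - 43404) = √((-17 + 6*(-125)) - 43404) = √((-17 - 750) - 43404) = √(-767 - 43404) = √(-44171) = I*√44171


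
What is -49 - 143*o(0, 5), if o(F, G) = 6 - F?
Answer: -907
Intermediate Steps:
-49 - 143*o(0, 5) = -49 - 143*(6 - 1*0) = -49 - 143*(6 + 0) = -49 - 143*6 = -49 - 858 = -907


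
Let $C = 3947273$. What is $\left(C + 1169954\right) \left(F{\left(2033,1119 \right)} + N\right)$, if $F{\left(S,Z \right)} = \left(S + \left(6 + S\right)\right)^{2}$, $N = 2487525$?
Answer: $97578912549943$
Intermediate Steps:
$F{\left(S,Z \right)} = \left(6 + 2 S\right)^{2}$
$\left(C + 1169954\right) \left(F{\left(2033,1119 \right)} + N\right) = \left(3947273 + 1169954\right) \left(4 \left(3 + 2033\right)^{2} + 2487525\right) = 5117227 \left(4 \cdot 2036^{2} + 2487525\right) = 5117227 \left(4 \cdot 4145296 + 2487525\right) = 5117227 \left(16581184 + 2487525\right) = 5117227 \cdot 19068709 = 97578912549943$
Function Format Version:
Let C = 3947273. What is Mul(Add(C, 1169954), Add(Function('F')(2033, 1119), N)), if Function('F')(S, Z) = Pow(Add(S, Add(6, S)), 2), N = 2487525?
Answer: 97578912549943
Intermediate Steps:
Function('F')(S, Z) = Pow(Add(6, Mul(2, S)), 2)
Mul(Add(C, 1169954), Add(Function('F')(2033, 1119), N)) = Mul(Add(3947273, 1169954), Add(Mul(4, Pow(Add(3, 2033), 2)), 2487525)) = Mul(5117227, Add(Mul(4, Pow(2036, 2)), 2487525)) = Mul(5117227, Add(Mul(4, 4145296), 2487525)) = Mul(5117227, Add(16581184, 2487525)) = Mul(5117227, 19068709) = 97578912549943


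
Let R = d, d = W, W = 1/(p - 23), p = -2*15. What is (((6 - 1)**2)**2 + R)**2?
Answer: 1097199376/2809 ≈ 3.9060e+5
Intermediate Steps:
p = -30
W = -1/53 (W = 1/(-30 - 23) = 1/(-53) = -1/53 ≈ -0.018868)
d = -1/53 ≈ -0.018868
R = -1/53 ≈ -0.018868
(((6 - 1)**2)**2 + R)**2 = (((6 - 1)**2)**2 - 1/53)**2 = ((5**2)**2 - 1/53)**2 = (25**2 - 1/53)**2 = (625 - 1/53)**2 = (33124/53)**2 = 1097199376/2809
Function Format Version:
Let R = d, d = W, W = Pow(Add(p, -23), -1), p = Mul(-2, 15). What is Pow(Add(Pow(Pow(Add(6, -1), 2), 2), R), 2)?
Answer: Rational(1097199376, 2809) ≈ 3.9060e+5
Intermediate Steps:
p = -30
W = Rational(-1, 53) (W = Pow(Add(-30, -23), -1) = Pow(-53, -1) = Rational(-1, 53) ≈ -0.018868)
d = Rational(-1, 53) ≈ -0.018868
R = Rational(-1, 53) ≈ -0.018868
Pow(Add(Pow(Pow(Add(6, -1), 2), 2), R), 2) = Pow(Add(Pow(Pow(Add(6, -1), 2), 2), Rational(-1, 53)), 2) = Pow(Add(Pow(Pow(5, 2), 2), Rational(-1, 53)), 2) = Pow(Add(Pow(25, 2), Rational(-1, 53)), 2) = Pow(Add(625, Rational(-1, 53)), 2) = Pow(Rational(33124, 53), 2) = Rational(1097199376, 2809)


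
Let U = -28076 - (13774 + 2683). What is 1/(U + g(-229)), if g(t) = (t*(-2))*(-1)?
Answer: -1/44991 ≈ -2.2227e-5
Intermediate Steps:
g(t) = 2*t (g(t) = -2*t*(-1) = 2*t)
U = -44533 (U = -28076 - 1*16457 = -28076 - 16457 = -44533)
1/(U + g(-229)) = 1/(-44533 + 2*(-229)) = 1/(-44533 - 458) = 1/(-44991) = -1/44991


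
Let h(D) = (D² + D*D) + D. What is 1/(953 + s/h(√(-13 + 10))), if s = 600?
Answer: (-I + 2*√3)/(-953*I + 1706*√3) ≈ 0.0011607 + 3.5936e-5*I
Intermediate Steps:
h(D) = D + 2*D² (h(D) = (D² + D²) + D = 2*D² + D = D + 2*D²)
1/(953 + s/h(√(-13 + 10))) = 1/(953 + 600/((√(-13 + 10)*(1 + 2*√(-13 + 10))))) = 1/(953 + 600/((√(-3)*(1 + 2*√(-3))))) = 1/(953 + 600/(((I*√3)*(1 + 2*(I*√3))))) = 1/(953 + 600/(((I*√3)*(1 + 2*I*√3)))) = 1/(953 + 600/((I*√3*(1 + 2*I*√3)))) = 1/(953 + 600*(-I*√3/(3*(1 + 2*I*√3)))) = 1/(953 - 200*I*√3/(1 + 2*I*√3))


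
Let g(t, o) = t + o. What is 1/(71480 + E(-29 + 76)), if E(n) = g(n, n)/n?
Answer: 1/71482 ≈ 1.3990e-5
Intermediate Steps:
g(t, o) = o + t
E(n) = 2 (E(n) = (n + n)/n = (2*n)/n = 2)
1/(71480 + E(-29 + 76)) = 1/(71480 + 2) = 1/71482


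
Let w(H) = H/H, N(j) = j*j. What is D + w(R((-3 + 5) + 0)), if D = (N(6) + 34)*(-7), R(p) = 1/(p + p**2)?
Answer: -489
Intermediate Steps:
N(j) = j**2
w(H) = 1
D = -490 (D = (6**2 + 34)*(-7) = (36 + 34)*(-7) = 70*(-7) = -490)
D + w(R((-3 + 5) + 0)) = -490 + 1 = -489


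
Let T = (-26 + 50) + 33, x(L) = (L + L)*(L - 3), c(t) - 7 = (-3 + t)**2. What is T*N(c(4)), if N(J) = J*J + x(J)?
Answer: 8208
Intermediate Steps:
c(t) = 7 + (-3 + t)**2
x(L) = 2*L*(-3 + L) (x(L) = (2*L)*(-3 + L) = 2*L*(-3 + L))
N(J) = J**2 + 2*J*(-3 + J) (N(J) = J*J + 2*J*(-3 + J) = J**2 + 2*J*(-3 + J))
T = 57 (T = 24 + 33 = 57)
T*N(c(4)) = 57*(3*(7 + (-3 + 4)**2)*(-2 + (7 + (-3 + 4)**2))) = 57*(3*(7 + 1**2)*(-2 + (7 + 1**2))) = 57*(3*(7 + 1)*(-2 + (7 + 1))) = 57*(3*8*(-2 + 8)) = 57*(3*8*6) = 57*144 = 8208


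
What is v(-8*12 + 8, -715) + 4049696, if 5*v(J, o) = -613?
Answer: 20247867/5 ≈ 4.0496e+6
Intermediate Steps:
v(J, o) = -613/5 (v(J, o) = (1/5)*(-613) = -613/5)
v(-8*12 + 8, -715) + 4049696 = -613/5 + 4049696 = 20247867/5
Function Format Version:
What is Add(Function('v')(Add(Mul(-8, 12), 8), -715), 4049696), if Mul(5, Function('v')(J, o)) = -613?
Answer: Rational(20247867, 5) ≈ 4.0496e+6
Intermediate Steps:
Function('v')(J, o) = Rational(-613, 5) (Function('v')(J, o) = Mul(Rational(1, 5), -613) = Rational(-613, 5))
Add(Function('v')(Add(Mul(-8, 12), 8), -715), 4049696) = Add(Rational(-613, 5), 4049696) = Rational(20247867, 5)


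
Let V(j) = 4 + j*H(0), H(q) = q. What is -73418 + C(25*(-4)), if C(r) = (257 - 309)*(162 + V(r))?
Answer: -82050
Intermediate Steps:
V(j) = 4 (V(j) = 4 + j*0 = 4 + 0 = 4)
C(r) = -8632 (C(r) = (257 - 309)*(162 + 4) = -52*166 = -8632)
-73418 + C(25*(-4)) = -73418 - 8632 = -82050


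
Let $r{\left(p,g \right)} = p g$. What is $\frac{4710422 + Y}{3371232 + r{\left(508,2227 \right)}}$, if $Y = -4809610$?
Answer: $- \frac{24797}{1125637} \approx -0.022029$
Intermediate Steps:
$r{\left(p,g \right)} = g p$
$\frac{4710422 + Y}{3371232 + r{\left(508,2227 \right)}} = \frac{4710422 - 4809610}{3371232 + 2227 \cdot 508} = - \frac{99188}{3371232 + 1131316} = - \frac{99188}{4502548} = \left(-99188\right) \frac{1}{4502548} = - \frac{24797}{1125637}$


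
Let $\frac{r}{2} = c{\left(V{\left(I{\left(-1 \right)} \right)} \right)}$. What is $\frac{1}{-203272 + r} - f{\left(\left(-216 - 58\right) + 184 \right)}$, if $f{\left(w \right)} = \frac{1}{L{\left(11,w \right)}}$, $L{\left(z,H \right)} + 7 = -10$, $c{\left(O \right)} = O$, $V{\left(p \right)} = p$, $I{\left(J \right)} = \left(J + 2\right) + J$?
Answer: $\frac{203255}{3455624} \approx 0.058819$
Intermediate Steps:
$I{\left(J \right)} = 2 + 2 J$ ($I{\left(J \right)} = \left(2 + J\right) + J = 2 + 2 J$)
$r = 0$ ($r = 2 \left(2 + 2 \left(-1\right)\right) = 2 \left(2 - 2\right) = 2 \cdot 0 = 0$)
$L{\left(z,H \right)} = -17$ ($L{\left(z,H \right)} = -7 - 10 = -17$)
$f{\left(w \right)} = - \frac{1}{17}$ ($f{\left(w \right)} = \frac{1}{-17} = - \frac{1}{17}$)
$\frac{1}{-203272 + r} - f{\left(\left(-216 - 58\right) + 184 \right)} = \frac{1}{-203272 + 0} - - \frac{1}{17} = \frac{1}{-203272} + \frac{1}{17} = - \frac{1}{203272} + \frac{1}{17} = \frac{203255}{3455624}$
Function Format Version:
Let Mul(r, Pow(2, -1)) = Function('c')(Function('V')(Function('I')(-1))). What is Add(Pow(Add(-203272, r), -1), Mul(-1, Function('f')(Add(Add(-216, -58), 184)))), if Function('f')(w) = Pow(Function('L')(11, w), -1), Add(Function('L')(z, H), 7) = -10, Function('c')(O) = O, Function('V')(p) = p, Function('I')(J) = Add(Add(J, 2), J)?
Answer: Rational(203255, 3455624) ≈ 0.058819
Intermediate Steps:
Function('I')(J) = Add(2, Mul(2, J)) (Function('I')(J) = Add(Add(2, J), J) = Add(2, Mul(2, J)))
r = 0 (r = Mul(2, Add(2, Mul(2, -1))) = Mul(2, Add(2, -2)) = Mul(2, 0) = 0)
Function('L')(z, H) = -17 (Function('L')(z, H) = Add(-7, -10) = -17)
Function('f')(w) = Rational(-1, 17) (Function('f')(w) = Pow(-17, -1) = Rational(-1, 17))
Add(Pow(Add(-203272, r), -1), Mul(-1, Function('f')(Add(Add(-216, -58), 184)))) = Add(Pow(Add(-203272, 0), -1), Mul(-1, Rational(-1, 17))) = Add(Pow(-203272, -1), Rational(1, 17)) = Add(Rational(-1, 203272), Rational(1, 17)) = Rational(203255, 3455624)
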